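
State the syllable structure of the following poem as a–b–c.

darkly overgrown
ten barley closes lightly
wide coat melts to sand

5–7–5

Line 1: "darkly overgrown": 2+3 = 5
Line 2: "ten barley closes lightly": 1+2+2+2 = 7
Line 3: "wide coat melts to sand": 1+1+1+1+1 = 5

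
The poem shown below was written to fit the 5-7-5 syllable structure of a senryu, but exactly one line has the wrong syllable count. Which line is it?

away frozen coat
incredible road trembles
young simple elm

Line 1: "away frozen coat": 2+2+1 = 5 ✓
Line 2: "incredible road trembles": 4+1+2 = 7 ✓
Line 3: "young simple elm": 1+2+1 = 4 (expected 5)

The third line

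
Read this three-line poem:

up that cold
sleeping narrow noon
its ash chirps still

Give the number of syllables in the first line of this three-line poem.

The first line: up (1), that (1), cold (1) → 3

3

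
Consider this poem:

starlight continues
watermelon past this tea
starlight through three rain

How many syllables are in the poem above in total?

17

Line 1: starlight(2) + continues(3) = 5
Line 2: watermelon(4) + past(1) + this(1) + tea(1) = 7
Line 3: starlight(2) + through(1) + three(1) + rain(1) = 5
Total: 5 + 7 + 5 = 17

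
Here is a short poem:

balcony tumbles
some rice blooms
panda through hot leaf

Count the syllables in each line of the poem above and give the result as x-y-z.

Line 1: "balcony tumbles": 3+2 = 5
Line 2: "some rice blooms": 1+1+1 = 3
Line 3: "panda through hot leaf": 2+1+1+1 = 5

5-3-5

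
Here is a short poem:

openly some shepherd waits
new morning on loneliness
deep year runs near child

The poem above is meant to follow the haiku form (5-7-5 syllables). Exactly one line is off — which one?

Line 1

Line 1: "openly some shepherd waits": 3+1+2+1 = 7 (expected 5)
Line 2: "new morning on loneliness": 1+2+1+3 = 7 ✓
Line 3: "deep year runs near child": 1+1+1+1+1 = 5 ✓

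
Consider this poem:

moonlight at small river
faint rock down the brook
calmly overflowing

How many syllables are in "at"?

1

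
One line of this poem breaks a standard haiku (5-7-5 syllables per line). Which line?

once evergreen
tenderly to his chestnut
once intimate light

Line 1: "once evergreen": 1+3 = 4 (expected 5)
Line 2: "tenderly to his chestnut": 3+1+1+2 = 7 ✓
Line 3: "once intimate light": 1+3+1 = 5 ✓

The first line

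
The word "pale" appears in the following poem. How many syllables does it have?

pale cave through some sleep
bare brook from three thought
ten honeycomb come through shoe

1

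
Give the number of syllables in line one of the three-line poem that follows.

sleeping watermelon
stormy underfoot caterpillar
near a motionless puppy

Line one: sleeping(2) + watermelon(4) = 6

6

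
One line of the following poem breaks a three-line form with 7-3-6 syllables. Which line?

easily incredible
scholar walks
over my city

Line 1: easily(3) + incredible(4) = 7 ✓
Line 2: scholar(2) + walks(1) = 3 ✓
Line 3: over(2) + my(1) + city(2) = 5 (expected 6)

The third line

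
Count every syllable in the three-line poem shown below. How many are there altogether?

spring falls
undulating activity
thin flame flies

13

Line 1: spring(1) + falls(1) = 2
Line 2: undulating(4) + activity(4) = 8
Line 3: thin(1) + flame(1) + flies(1) = 3
Total: 2 + 8 + 3 = 13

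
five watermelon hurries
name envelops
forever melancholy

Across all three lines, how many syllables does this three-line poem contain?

18

Line 1: five (1), watermelon (4), hurries (2) → 7
Line 2: name (1), envelops (3) → 4
Line 3: forever (3), melancholy (4) → 7
Total: 7 + 4 + 7 = 18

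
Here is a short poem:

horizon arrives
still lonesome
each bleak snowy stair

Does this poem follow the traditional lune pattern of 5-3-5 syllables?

Line 1: horizon(3) + arrives(2) = 5 ✓
Line 2: still(1) + lonesome(2) = 3 ✓
Line 3: each(1) + bleak(1) + snowy(2) + stair(1) = 5 ✓

Yes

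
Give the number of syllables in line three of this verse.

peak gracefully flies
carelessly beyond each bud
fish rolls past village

Line three: fish (1), rolls (1), past (1), village (2) → 5

5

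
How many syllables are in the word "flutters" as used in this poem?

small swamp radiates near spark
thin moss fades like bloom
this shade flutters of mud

"flutters" has 2 syllables.

2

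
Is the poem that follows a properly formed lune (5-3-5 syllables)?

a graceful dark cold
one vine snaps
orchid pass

Line 1: a(1) + graceful(2) + dark(1) + cold(1) = 5 ✓
Line 2: one(1) + vine(1) + snaps(1) = 3 ✓
Line 3: orchid(2) + pass(1) = 3 (expected 5)

No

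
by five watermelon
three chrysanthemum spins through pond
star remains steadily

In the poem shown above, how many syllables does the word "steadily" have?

"steadily" has 3 syllables.

3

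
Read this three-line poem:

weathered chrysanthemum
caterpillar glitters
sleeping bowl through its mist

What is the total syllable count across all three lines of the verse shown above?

Line 1: "weathered chrysanthemum": 2+4 = 6
Line 2: "caterpillar glitters": 4+2 = 6
Line 3: "sleeping bowl through its mist": 2+1+1+1+1 = 6
Total: 6 + 6 + 6 = 18

18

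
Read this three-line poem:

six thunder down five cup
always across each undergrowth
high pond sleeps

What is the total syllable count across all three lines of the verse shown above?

17

Line 1: six (1), thunder (2), down (1), five (1), cup (1) → 6
Line 2: always (2), across (2), each (1), undergrowth (3) → 8
Line 3: high (1), pond (1), sleeps (1) → 3
Total: 6 + 8 + 3 = 17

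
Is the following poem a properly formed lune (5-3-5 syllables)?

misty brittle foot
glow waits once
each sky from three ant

Yes

Line 1: misty (2), brittle (2), foot (1) → 5 ✓
Line 2: glow (1), waits (1), once (1) → 3 ✓
Line 3: each (1), sky (1), from (1), three (1), ant (1) → 5 ✓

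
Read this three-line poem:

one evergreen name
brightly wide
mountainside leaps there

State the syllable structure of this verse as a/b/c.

5/3/5

Line 1: one (1), evergreen (3), name (1) → 5
Line 2: brightly (2), wide (1) → 3
Line 3: mountainside (3), leaps (1), there (1) → 5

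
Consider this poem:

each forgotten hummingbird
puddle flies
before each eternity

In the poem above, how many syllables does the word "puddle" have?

2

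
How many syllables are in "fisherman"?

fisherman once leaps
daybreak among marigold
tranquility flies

3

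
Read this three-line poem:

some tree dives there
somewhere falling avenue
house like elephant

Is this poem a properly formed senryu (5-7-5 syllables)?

Line 1: some(1) + tree(1) + dives(1) + there(1) = 4 (expected 5)
Line 2: somewhere(2) + falling(2) + avenue(3) = 7 ✓
Line 3: house(1) + like(1) + elephant(3) = 5 ✓

No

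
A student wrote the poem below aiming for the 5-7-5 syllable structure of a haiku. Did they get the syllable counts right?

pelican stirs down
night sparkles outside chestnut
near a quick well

Line 1: pelican (3), stirs (1), down (1) → 5 ✓
Line 2: night (1), sparkles (2), outside (2), chestnut (2) → 7 ✓
Line 3: near (1), a (1), quick (1), well (1) → 4 (expected 5)

No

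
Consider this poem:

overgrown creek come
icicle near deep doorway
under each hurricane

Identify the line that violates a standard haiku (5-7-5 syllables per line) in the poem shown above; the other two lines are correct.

Line 3

Line 1: overgrown(3) + creek(1) + come(1) = 5 ✓
Line 2: icicle(3) + near(1) + deep(1) + doorway(2) = 7 ✓
Line 3: under(2) + each(1) + hurricane(3) = 6 (expected 5)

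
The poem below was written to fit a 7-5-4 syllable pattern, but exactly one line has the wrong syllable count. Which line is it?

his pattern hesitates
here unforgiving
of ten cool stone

Line 1

Line 1: his(1) + pattern(2) + hesitates(3) = 6 (expected 7)
Line 2: here(1) + unforgiving(4) = 5 ✓
Line 3: of(1) + ten(1) + cool(1) + stone(1) = 4 ✓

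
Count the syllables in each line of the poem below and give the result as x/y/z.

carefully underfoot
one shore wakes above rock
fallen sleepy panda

Line 1: carefully (3), underfoot (3) → 6
Line 2: one (1), shore (1), wakes (1), above (2), rock (1) → 6
Line 3: fallen (2), sleepy (2), panda (2) → 6

6/6/6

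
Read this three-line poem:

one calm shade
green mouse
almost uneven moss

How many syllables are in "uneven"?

3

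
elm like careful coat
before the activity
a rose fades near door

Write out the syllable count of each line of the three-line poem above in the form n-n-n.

5-7-5

Line 1: elm(1) + like(1) + careful(2) + coat(1) = 5
Line 2: before(2) + the(1) + activity(4) = 7
Line 3: a(1) + rose(1) + fades(1) + near(1) + door(1) = 5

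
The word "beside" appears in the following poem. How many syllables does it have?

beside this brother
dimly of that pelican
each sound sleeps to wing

"beside" has 2 syllables.

2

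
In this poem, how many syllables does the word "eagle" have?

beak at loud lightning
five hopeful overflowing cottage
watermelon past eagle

"eagle" has 2 syllables.

2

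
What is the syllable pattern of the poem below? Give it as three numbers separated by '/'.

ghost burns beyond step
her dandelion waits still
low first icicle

5/7/5

Line 1: ghost (1), burns (1), beyond (2), step (1) → 5
Line 2: her (1), dandelion (4), waits (1), still (1) → 7
Line 3: low (1), first (1), icicle (3) → 5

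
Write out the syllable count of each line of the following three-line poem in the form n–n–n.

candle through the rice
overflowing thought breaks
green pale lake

Line 1: candle (2), through (1), the (1), rice (1) → 5
Line 2: overflowing (4), thought (1), breaks (1) → 6
Line 3: green (1), pale (1), lake (1) → 3

5–6–3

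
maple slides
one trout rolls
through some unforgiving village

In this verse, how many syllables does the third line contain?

The third line: through(1) + some(1) + unforgiving(4) + village(2) = 8

8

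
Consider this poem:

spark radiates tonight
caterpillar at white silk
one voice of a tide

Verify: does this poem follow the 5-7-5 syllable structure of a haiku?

No

Line 1: spark (1), radiates (3), tonight (2) → 6 (expected 5)
Line 2: caterpillar (4), at (1), white (1), silk (1) → 7 ✓
Line 3: one (1), voice (1), of (1), a (1), tide (1) → 5 ✓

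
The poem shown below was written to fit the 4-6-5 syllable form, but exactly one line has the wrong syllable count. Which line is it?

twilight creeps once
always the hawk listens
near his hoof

Line 1: twilight(2) + creeps(1) + once(1) = 4 ✓
Line 2: always(2) + the(1) + hawk(1) + listens(2) = 6 ✓
Line 3: near(1) + his(1) + hoof(1) = 3 (expected 5)

Line 3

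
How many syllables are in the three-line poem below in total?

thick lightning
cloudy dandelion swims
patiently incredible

Line 1: "thick lightning": 1+2 = 3
Line 2: "cloudy dandelion swims": 2+4+1 = 7
Line 3: "patiently incredible": 3+4 = 7
Total: 3 + 7 + 7 = 17

17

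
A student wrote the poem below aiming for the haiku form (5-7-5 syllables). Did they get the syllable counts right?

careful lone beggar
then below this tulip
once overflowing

Line 1: "careful lone beggar": 2+1+2 = 5 ✓
Line 2: "then below this tulip": 1+2+1+2 = 6 (expected 7)
Line 3: "once overflowing": 1+4 = 5 ✓

No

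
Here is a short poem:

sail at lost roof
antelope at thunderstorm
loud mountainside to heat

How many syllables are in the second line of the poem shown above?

7

The second line: antelope (3), at (1), thunderstorm (3) → 7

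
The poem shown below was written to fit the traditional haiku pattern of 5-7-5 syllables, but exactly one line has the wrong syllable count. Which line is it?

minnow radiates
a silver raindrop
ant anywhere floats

Line 1: minnow(2) + radiates(3) = 5 ✓
Line 2: a(1) + silver(2) + raindrop(2) = 5 (expected 7)
Line 3: ant(1) + anywhere(3) + floats(1) = 5 ✓

Line 2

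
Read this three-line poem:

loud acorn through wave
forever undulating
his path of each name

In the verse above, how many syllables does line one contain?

Line one: "loud acorn through wave": 1+2+1+1 = 5

5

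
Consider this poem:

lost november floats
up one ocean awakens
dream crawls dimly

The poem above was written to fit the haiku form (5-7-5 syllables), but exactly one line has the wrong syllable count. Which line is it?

The third line

Line 1: lost (1), november (3), floats (1) → 5 ✓
Line 2: up (1), one (1), ocean (2), awakens (3) → 7 ✓
Line 3: dream (1), crawls (1), dimly (2) → 4 (expected 5)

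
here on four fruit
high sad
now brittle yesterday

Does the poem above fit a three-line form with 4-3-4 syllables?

No

Line 1: here(1) + on(1) + four(1) + fruit(1) = 4 ✓
Line 2: high(1) + sad(1) = 2 (expected 3)
Line 3: now(1) + brittle(2) + yesterday(3) = 6 (expected 4)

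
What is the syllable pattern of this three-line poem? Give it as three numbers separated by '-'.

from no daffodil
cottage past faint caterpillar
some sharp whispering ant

5-8-6

Line 1: from (1), no (1), daffodil (3) → 5
Line 2: cottage (2), past (1), faint (1), caterpillar (4) → 8
Line 3: some (1), sharp (1), whispering (3), ant (1) → 6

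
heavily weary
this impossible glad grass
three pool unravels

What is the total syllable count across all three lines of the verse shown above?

17

Line 1: heavily (3), weary (2) → 5
Line 2: this (1), impossible (4), glad (1), grass (1) → 7
Line 3: three (1), pool (1), unravels (3) → 5
Total: 5 + 7 + 5 = 17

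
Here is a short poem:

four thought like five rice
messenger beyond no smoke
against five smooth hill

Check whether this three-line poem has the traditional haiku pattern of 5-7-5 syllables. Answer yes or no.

Yes

Line 1: four (1), thought (1), like (1), five (1), rice (1) → 5 ✓
Line 2: messenger (3), beyond (2), no (1), smoke (1) → 7 ✓
Line 3: against (2), five (1), smooth (1), hill (1) → 5 ✓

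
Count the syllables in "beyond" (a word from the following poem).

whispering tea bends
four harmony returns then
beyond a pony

2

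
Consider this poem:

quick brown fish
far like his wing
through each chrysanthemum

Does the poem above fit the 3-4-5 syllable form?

Line 1: quick (1), brown (1), fish (1) → 3 ✓
Line 2: far (1), like (1), his (1), wing (1) → 4 ✓
Line 3: through (1), each (1), chrysanthemum (4) → 6 (expected 5)

No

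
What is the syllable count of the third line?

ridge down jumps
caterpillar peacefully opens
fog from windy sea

5

The third line: "fog from windy sea": 1+1+2+1 = 5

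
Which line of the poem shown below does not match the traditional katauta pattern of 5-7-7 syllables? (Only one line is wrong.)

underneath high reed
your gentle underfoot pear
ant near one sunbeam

Line 3

Line 1: "underneath high reed": 3+1+1 = 5 ✓
Line 2: "your gentle underfoot pear": 1+2+3+1 = 7 ✓
Line 3: "ant near one sunbeam": 1+1+1+2 = 5 (expected 7)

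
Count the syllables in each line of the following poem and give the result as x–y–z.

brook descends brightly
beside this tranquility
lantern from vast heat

5–7–5

Line 1: "brook descends brightly": 1+2+2 = 5
Line 2: "beside this tranquility": 2+1+4 = 7
Line 3: "lantern from vast heat": 2+1+1+1 = 5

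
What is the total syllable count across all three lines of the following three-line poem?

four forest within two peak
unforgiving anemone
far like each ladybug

21

Line 1: four(1) + forest(2) + within(2) + two(1) + peak(1) = 7
Line 2: unforgiving(4) + anemone(4) = 8
Line 3: far(1) + like(1) + each(1) + ladybug(3) = 6
Total: 7 + 8 + 6 = 21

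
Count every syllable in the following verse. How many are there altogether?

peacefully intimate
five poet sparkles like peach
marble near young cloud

18

Line 1: peacefully (3), intimate (3) → 6
Line 2: five (1), poet (2), sparkles (2), like (1), peach (1) → 7
Line 3: marble (2), near (1), young (1), cloud (1) → 5
Total: 6 + 7 + 5 = 18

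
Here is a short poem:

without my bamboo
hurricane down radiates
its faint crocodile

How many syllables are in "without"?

2

"without" has 2 syllables.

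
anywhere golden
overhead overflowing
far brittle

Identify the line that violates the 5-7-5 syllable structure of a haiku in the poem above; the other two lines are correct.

Line 3

Line 1: "anywhere golden": 3+2 = 5 ✓
Line 2: "overhead overflowing": 3+4 = 7 ✓
Line 3: "far brittle": 1+2 = 3 (expected 5)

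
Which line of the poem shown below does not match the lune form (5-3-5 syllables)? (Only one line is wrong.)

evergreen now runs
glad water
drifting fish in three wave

The third line

Line 1: evergreen(3) + now(1) + runs(1) = 5 ✓
Line 2: glad(1) + water(2) = 3 ✓
Line 3: drifting(2) + fish(1) + in(1) + three(1) + wave(1) = 6 (expected 5)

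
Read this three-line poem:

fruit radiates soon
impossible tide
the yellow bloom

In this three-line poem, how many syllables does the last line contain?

4

The last line: the(1) + yellow(2) + bloom(1) = 4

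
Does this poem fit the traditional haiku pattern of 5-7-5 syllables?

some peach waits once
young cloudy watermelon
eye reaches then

No

Line 1: "some peach waits once": 1+1+1+1 = 4 (expected 5)
Line 2: "young cloudy watermelon": 1+2+4 = 7 ✓
Line 3: "eye reaches then": 1+2+1 = 4 (expected 5)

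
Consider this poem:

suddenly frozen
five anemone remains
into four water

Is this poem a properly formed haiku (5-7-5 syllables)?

Line 1: suddenly (3), frozen (2) → 5 ✓
Line 2: five (1), anemone (4), remains (2) → 7 ✓
Line 3: into (2), four (1), water (2) → 5 ✓

Yes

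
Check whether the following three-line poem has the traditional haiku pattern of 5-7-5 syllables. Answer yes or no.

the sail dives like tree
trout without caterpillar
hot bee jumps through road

Yes

Line 1: the (1), sail (1), dives (1), like (1), tree (1) → 5 ✓
Line 2: trout (1), without (2), caterpillar (4) → 7 ✓
Line 3: hot (1), bee (1), jumps (1), through (1), road (1) → 5 ✓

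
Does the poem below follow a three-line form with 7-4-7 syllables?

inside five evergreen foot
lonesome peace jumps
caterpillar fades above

Yes

Line 1: inside (2), five (1), evergreen (3), foot (1) → 7 ✓
Line 2: lonesome (2), peace (1), jumps (1) → 4 ✓
Line 3: caterpillar (4), fades (1), above (2) → 7 ✓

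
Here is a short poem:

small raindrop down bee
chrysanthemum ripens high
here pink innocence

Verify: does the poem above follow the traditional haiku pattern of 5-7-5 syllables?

Yes

Line 1: "small raindrop down bee": 1+2+1+1 = 5 ✓
Line 2: "chrysanthemum ripens high": 4+2+1 = 7 ✓
Line 3: "here pink innocence": 1+1+3 = 5 ✓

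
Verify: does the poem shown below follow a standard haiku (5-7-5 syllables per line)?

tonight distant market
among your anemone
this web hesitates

Line 1: tonight (2), distant (2), market (2) → 6 (expected 5)
Line 2: among (2), your (1), anemone (4) → 7 ✓
Line 3: this (1), web (1), hesitates (3) → 5 ✓

No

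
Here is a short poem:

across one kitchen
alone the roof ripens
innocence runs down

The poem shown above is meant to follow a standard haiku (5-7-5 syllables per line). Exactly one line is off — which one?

Line 2

Line 1: across(2) + one(1) + kitchen(2) = 5 ✓
Line 2: alone(2) + the(1) + roof(1) + ripens(2) = 6 (expected 7)
Line 3: innocence(3) + runs(1) + down(1) = 5 ✓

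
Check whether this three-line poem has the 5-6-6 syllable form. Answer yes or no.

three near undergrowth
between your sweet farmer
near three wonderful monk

Yes

Line 1: three(1) + near(1) + undergrowth(3) = 5 ✓
Line 2: between(2) + your(1) + sweet(1) + farmer(2) = 6 ✓
Line 3: near(1) + three(1) + wonderful(3) + monk(1) = 6 ✓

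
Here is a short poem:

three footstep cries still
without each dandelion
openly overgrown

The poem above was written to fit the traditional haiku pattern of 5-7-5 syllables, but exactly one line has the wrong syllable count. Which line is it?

Line 1: three(1) + footstep(2) + cries(1) + still(1) = 5 ✓
Line 2: without(2) + each(1) + dandelion(4) = 7 ✓
Line 3: openly(3) + overgrown(3) = 6 (expected 5)

Line 3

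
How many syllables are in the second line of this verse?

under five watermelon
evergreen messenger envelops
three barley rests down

9

The second line: evergreen(3) + messenger(3) + envelops(3) = 9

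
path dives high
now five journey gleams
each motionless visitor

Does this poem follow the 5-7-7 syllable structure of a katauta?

Line 1: path(1) + dives(1) + high(1) = 3 (expected 5)
Line 2: now(1) + five(1) + journey(2) + gleams(1) = 5 (expected 7)
Line 3: each(1) + motionless(3) + visitor(3) = 7 ✓

No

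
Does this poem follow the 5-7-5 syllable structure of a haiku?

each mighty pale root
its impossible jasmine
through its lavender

Yes

Line 1: "each mighty pale root": 1+2+1+1 = 5 ✓
Line 2: "its impossible jasmine": 1+4+2 = 7 ✓
Line 3: "through its lavender": 1+1+3 = 5 ✓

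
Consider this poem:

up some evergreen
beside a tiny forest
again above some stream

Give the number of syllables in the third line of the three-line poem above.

The third line: "again above some stream": 2+2+1+1 = 6

6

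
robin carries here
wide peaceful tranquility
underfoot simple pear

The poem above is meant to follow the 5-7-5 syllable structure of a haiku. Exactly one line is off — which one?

Line 1: robin (2), carries (2), here (1) → 5 ✓
Line 2: wide (1), peaceful (2), tranquility (4) → 7 ✓
Line 3: underfoot (3), simple (2), pear (1) → 6 (expected 5)

Line 3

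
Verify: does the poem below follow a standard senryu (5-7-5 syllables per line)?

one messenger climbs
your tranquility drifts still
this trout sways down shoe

Line 1: "one messenger climbs": 1+3+1 = 5 ✓
Line 2: "your tranquility drifts still": 1+4+1+1 = 7 ✓
Line 3: "this trout sways down shoe": 1+1+1+1+1 = 5 ✓

Yes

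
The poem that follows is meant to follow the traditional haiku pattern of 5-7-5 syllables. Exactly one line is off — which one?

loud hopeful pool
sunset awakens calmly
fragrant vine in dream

The first line

Line 1: loud(1) + hopeful(2) + pool(1) = 4 (expected 5)
Line 2: sunset(2) + awakens(3) + calmly(2) = 7 ✓
Line 3: fragrant(2) + vine(1) + in(1) + dream(1) = 5 ✓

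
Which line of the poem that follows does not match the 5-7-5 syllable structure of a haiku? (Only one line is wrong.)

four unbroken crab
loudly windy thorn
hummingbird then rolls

Line 1: "four unbroken crab": 1+3+1 = 5 ✓
Line 2: "loudly windy thorn": 2+2+1 = 5 (expected 7)
Line 3: "hummingbird then rolls": 3+1+1 = 5 ✓

Line 2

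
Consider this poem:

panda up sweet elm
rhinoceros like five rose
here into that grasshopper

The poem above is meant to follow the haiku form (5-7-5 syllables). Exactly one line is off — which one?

The third line

Line 1: panda(2) + up(1) + sweet(1) + elm(1) = 5 ✓
Line 2: rhinoceros(4) + like(1) + five(1) + rose(1) = 7 ✓
Line 3: here(1) + into(2) + that(1) + grasshopper(3) = 7 (expected 5)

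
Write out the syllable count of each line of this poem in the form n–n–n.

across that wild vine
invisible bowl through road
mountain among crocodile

Line 1: across(2) + that(1) + wild(1) + vine(1) = 5
Line 2: invisible(4) + bowl(1) + through(1) + road(1) = 7
Line 3: mountain(2) + among(2) + crocodile(3) = 7

5–7–7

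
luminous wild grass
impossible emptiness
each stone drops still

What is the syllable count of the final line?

The final line: each(1) + stone(1) + drops(1) + still(1) = 4

4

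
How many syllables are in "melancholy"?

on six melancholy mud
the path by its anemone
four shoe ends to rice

4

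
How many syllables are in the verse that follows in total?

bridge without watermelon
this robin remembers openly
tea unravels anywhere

Line 1: bridge(1) + without(2) + watermelon(4) = 7
Line 2: this(1) + robin(2) + remembers(3) + openly(3) = 9
Line 3: tea(1) + unravels(3) + anywhere(3) = 7
Total: 7 + 9 + 7 = 23

23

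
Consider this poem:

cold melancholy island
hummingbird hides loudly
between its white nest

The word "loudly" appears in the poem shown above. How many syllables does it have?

"loudly" has 2 syllables.

2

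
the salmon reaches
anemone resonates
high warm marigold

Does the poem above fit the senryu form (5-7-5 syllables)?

Yes

Line 1: the(1) + salmon(2) + reaches(2) = 5 ✓
Line 2: anemone(4) + resonates(3) = 7 ✓
Line 3: high(1) + warm(1) + marigold(3) = 5 ✓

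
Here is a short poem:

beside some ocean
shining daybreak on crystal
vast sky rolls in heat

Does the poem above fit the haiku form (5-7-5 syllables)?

Line 1: beside (2), some (1), ocean (2) → 5 ✓
Line 2: shining (2), daybreak (2), on (1), crystal (2) → 7 ✓
Line 3: vast (1), sky (1), rolls (1), in (1), heat (1) → 5 ✓

Yes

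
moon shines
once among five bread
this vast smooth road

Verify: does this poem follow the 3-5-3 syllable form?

Line 1: moon(1) + shines(1) = 2 (expected 3)
Line 2: once(1) + among(2) + five(1) + bread(1) = 5 ✓
Line 3: this(1) + vast(1) + smooth(1) + road(1) = 4 (expected 3)

No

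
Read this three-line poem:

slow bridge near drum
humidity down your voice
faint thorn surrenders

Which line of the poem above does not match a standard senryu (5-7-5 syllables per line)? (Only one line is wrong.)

Line 1: slow (1), bridge (1), near (1), drum (1) → 4 (expected 5)
Line 2: humidity (4), down (1), your (1), voice (1) → 7 ✓
Line 3: faint (1), thorn (1), surrenders (3) → 5 ✓

Line 1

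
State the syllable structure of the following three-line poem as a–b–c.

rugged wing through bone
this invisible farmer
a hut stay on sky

Line 1: rugged(2) + wing(1) + through(1) + bone(1) = 5
Line 2: this(1) + invisible(4) + farmer(2) = 7
Line 3: a(1) + hut(1) + stay(1) + on(1) + sky(1) = 5

5–7–5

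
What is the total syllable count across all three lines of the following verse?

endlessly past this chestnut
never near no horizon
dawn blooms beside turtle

20

Line 1: endlessly (3), past (1), this (1), chestnut (2) → 7
Line 2: never (2), near (1), no (1), horizon (3) → 7
Line 3: dawn (1), blooms (1), beside (2), turtle (2) → 6
Total: 7 + 7 + 6 = 20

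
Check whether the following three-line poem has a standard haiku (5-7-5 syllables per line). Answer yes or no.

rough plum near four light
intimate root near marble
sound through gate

Line 1: rough (1), plum (1), near (1), four (1), light (1) → 5 ✓
Line 2: intimate (3), root (1), near (1), marble (2) → 7 ✓
Line 3: sound (1), through (1), gate (1) → 3 (expected 5)

No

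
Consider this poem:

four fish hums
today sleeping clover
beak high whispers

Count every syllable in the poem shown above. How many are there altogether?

13

Line 1: four (1), fish (1), hums (1) → 3
Line 2: today (2), sleeping (2), clover (2) → 6
Line 3: beak (1), high (1), whispers (2) → 4
Total: 3 + 6 + 4 = 13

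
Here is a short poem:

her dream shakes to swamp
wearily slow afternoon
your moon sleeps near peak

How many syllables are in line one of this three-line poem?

Line one: "her dream shakes to swamp": 1+1+1+1+1 = 5

5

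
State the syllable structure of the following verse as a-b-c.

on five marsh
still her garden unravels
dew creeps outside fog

Line 1: on(1) + five(1) + marsh(1) = 3
Line 2: still(1) + her(1) + garden(2) + unravels(3) = 7
Line 3: dew(1) + creeps(1) + outside(2) + fog(1) = 5

3-7-5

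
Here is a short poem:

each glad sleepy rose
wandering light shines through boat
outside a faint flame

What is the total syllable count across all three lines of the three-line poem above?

17

Line 1: each (1), glad (1), sleepy (2), rose (1) → 5
Line 2: wandering (3), light (1), shines (1), through (1), boat (1) → 7
Line 3: outside (2), a (1), faint (1), flame (1) → 5
Total: 5 + 7 + 5 = 17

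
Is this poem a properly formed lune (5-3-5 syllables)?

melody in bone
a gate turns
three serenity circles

No

Line 1: melody(3) + in(1) + bone(1) = 5 ✓
Line 2: a(1) + gate(1) + turns(1) = 3 ✓
Line 3: three(1) + serenity(4) + circles(2) = 7 (expected 5)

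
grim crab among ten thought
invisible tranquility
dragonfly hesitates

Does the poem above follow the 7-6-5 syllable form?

No

Line 1: "grim crab among ten thought": 1+1+2+1+1 = 6 (expected 7)
Line 2: "invisible tranquility": 4+4 = 8 (expected 6)
Line 3: "dragonfly hesitates": 3+3 = 6 (expected 5)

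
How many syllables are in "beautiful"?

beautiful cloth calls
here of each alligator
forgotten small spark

3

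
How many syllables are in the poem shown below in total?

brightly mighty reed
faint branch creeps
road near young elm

12

Line 1: brightly (2), mighty (2), reed (1) → 5
Line 2: faint (1), branch (1), creeps (1) → 3
Line 3: road (1), near (1), young (1), elm (1) → 4
Total: 5 + 3 + 4 = 12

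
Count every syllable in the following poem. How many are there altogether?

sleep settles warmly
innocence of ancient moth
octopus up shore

17

Line 1: sleep(1) + settles(2) + warmly(2) = 5
Line 2: innocence(3) + of(1) + ancient(2) + moth(1) = 7
Line 3: octopus(3) + up(1) + shore(1) = 5
Total: 5 + 7 + 5 = 17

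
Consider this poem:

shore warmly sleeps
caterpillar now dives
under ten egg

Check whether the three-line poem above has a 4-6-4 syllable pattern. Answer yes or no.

Line 1: "shore warmly sleeps": 1+2+1 = 4 ✓
Line 2: "caterpillar now dives": 4+1+1 = 6 ✓
Line 3: "under ten egg": 2+1+1 = 4 ✓

Yes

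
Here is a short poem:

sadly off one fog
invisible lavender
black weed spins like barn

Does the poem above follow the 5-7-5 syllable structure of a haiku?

Line 1: "sadly off one fog": 2+1+1+1 = 5 ✓
Line 2: "invisible lavender": 4+3 = 7 ✓
Line 3: "black weed spins like barn": 1+1+1+1+1 = 5 ✓

Yes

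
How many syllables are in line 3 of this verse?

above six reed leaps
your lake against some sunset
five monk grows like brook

5

Line 3: five(1) + monk(1) + grows(1) + like(1) + brook(1) = 5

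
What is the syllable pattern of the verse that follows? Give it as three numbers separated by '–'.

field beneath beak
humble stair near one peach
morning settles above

4–6–6

Line 1: field(1) + beneath(2) + beak(1) = 4
Line 2: humble(2) + stair(1) + near(1) + one(1) + peach(1) = 6
Line 3: morning(2) + settles(2) + above(2) = 6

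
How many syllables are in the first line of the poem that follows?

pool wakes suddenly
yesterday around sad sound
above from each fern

5

The first line: pool (1), wakes (1), suddenly (3) → 5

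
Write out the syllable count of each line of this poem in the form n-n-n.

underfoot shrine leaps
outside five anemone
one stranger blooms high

Line 1: underfoot (3), shrine (1), leaps (1) → 5
Line 2: outside (2), five (1), anemone (4) → 7
Line 3: one (1), stranger (2), blooms (1), high (1) → 5

5-7-5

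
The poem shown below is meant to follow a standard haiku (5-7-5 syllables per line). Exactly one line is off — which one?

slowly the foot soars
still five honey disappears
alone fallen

Line 3

Line 1: slowly(2) + the(1) + foot(1) + soars(1) = 5 ✓
Line 2: still(1) + five(1) + honey(2) + disappears(3) = 7 ✓
Line 3: alone(2) + fallen(2) = 4 (expected 5)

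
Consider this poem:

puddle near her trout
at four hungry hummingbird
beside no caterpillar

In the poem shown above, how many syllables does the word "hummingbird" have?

"hummingbird" has 3 syllables.

3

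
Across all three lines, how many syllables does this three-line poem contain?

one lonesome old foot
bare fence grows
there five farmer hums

Line 1: "one lonesome old foot": 1+2+1+1 = 5
Line 2: "bare fence grows": 1+1+1 = 3
Line 3: "there five farmer hums": 1+1+2+1 = 5
Total: 5 + 3 + 5 = 13

13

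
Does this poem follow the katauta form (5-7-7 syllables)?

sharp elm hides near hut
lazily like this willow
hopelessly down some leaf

No

Line 1: sharp(1) + elm(1) + hides(1) + near(1) + hut(1) = 5 ✓
Line 2: lazily(3) + like(1) + this(1) + willow(2) = 7 ✓
Line 3: hopelessly(3) + down(1) + some(1) + leaf(1) = 6 (expected 7)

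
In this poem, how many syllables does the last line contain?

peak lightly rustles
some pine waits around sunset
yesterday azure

5

The last line: yesterday (3), azure (2) → 5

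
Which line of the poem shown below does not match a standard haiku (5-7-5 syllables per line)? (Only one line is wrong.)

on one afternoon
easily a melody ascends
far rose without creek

The second line

Line 1: on (1), one (1), afternoon (3) → 5 ✓
Line 2: easily (3), a (1), melody (3), ascends (2) → 9 (expected 7)
Line 3: far (1), rose (1), without (2), creek (1) → 5 ✓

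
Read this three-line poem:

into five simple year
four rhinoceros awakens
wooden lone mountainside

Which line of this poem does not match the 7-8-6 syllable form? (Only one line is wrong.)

Line 1: "into five simple year": 2+1+2+1 = 6 (expected 7)
Line 2: "four rhinoceros awakens": 1+4+3 = 8 ✓
Line 3: "wooden lone mountainside": 2+1+3 = 6 ✓

The first line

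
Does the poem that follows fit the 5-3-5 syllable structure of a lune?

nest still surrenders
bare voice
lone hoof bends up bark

Line 1: nest (1), still (1), surrenders (3) → 5 ✓
Line 2: bare (1), voice (1) → 2 (expected 3)
Line 3: lone (1), hoof (1), bends (1), up (1), bark (1) → 5 ✓

No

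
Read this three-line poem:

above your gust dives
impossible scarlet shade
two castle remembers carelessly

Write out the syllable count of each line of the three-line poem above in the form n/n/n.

Line 1: above (2), your (1), gust (1), dives (1) → 5
Line 2: impossible (4), scarlet (2), shade (1) → 7
Line 3: two (1), castle (2), remembers (3), carelessly (3) → 9

5/7/9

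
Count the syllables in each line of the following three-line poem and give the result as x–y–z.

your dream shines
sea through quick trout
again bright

3–4–3

Line 1: your (1), dream (1), shines (1) → 3
Line 2: sea (1), through (1), quick (1), trout (1) → 4
Line 3: again (2), bright (1) → 3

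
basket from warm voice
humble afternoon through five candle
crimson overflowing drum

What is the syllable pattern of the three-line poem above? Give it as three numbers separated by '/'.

Line 1: basket(2) + from(1) + warm(1) + voice(1) = 5
Line 2: humble(2) + afternoon(3) + through(1) + five(1) + candle(2) = 9
Line 3: crimson(2) + overflowing(4) + drum(1) = 7

5/9/7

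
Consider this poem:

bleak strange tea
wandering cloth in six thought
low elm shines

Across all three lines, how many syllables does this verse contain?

Line 1: "bleak strange tea": 1+1+1 = 3
Line 2: "wandering cloth in six thought": 3+1+1+1+1 = 7
Line 3: "low elm shines": 1+1+1 = 3
Total: 3 + 7 + 3 = 13

13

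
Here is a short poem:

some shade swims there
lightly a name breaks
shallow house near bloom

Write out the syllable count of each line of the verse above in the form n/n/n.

4/5/5

Line 1: some (1), shade (1), swims (1), there (1) → 4
Line 2: lightly (2), a (1), name (1), breaks (1) → 5
Line 3: shallow (2), house (1), near (1), bloom (1) → 5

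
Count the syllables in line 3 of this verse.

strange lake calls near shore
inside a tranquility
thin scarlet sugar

5

Line 3: "thin scarlet sugar": 1+2+2 = 5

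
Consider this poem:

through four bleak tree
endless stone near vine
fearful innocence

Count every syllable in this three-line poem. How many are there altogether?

Line 1: "through four bleak tree": 1+1+1+1 = 4
Line 2: "endless stone near vine": 2+1+1+1 = 5
Line 3: "fearful innocence": 2+3 = 5
Total: 4 + 5 + 5 = 14

14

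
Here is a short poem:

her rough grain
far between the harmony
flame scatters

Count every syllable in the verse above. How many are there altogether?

13

Line 1: her(1) + rough(1) + grain(1) = 3
Line 2: far(1) + between(2) + the(1) + harmony(3) = 7
Line 3: flame(1) + scatters(2) = 3
Total: 3 + 7 + 3 = 13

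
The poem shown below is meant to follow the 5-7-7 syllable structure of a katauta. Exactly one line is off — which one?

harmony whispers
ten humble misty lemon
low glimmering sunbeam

Line 1: "harmony whispers": 3+2 = 5 ✓
Line 2: "ten humble misty lemon": 1+2+2+2 = 7 ✓
Line 3: "low glimmering sunbeam": 1+3+2 = 6 (expected 7)

Line 3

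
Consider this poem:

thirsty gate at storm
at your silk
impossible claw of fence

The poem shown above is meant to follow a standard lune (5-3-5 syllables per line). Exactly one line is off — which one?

Line 1: "thirsty gate at storm": 2+1+1+1 = 5 ✓
Line 2: "at your silk": 1+1+1 = 3 ✓
Line 3: "impossible claw of fence": 4+1+1+1 = 7 (expected 5)

The third line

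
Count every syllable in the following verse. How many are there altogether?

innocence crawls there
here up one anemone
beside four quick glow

17

Line 1: "innocence crawls there": 3+1+1 = 5
Line 2: "here up one anemone": 1+1+1+4 = 7
Line 3: "beside four quick glow": 2+1+1+1 = 5
Total: 5 + 7 + 5 = 17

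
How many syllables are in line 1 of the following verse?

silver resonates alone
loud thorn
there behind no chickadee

Line 1: silver(2) + resonates(3) + alone(2) = 7

7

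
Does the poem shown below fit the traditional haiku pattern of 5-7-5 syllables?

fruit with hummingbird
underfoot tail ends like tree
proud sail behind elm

Yes

Line 1: fruit(1) + with(1) + hummingbird(3) = 5 ✓
Line 2: underfoot(3) + tail(1) + ends(1) + like(1) + tree(1) = 7 ✓
Line 3: proud(1) + sail(1) + behind(2) + elm(1) = 5 ✓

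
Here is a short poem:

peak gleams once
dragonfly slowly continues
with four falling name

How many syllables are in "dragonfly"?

"dragonfly" has 3 syllables.

3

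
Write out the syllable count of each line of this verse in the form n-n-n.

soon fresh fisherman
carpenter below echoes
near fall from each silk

5-7-5

Line 1: "soon fresh fisherman": 1+1+3 = 5
Line 2: "carpenter below echoes": 3+2+2 = 7
Line 3: "near fall from each silk": 1+1+1+1+1 = 5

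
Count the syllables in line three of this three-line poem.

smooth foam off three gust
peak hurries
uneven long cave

Line three: uneven (3), long (1), cave (1) → 5

5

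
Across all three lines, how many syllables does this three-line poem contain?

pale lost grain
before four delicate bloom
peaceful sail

Line 1: "pale lost grain": 1+1+1 = 3
Line 2: "before four delicate bloom": 2+1+3+1 = 7
Line 3: "peaceful sail": 2+1 = 3
Total: 3 + 7 + 3 = 13

13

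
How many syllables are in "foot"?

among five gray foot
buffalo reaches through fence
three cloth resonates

1

"foot" has 1 syllable.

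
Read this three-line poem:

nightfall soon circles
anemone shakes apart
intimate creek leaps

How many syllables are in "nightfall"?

2

"nightfall" has 2 syllables.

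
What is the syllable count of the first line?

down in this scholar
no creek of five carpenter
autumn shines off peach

The first line: "down in this scholar": 1+1+1+2 = 5

5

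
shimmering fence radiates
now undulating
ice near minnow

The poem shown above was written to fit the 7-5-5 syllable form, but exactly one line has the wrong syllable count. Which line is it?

Line 3

Line 1: shimmering(3) + fence(1) + radiates(3) = 7 ✓
Line 2: now(1) + undulating(4) = 5 ✓
Line 3: ice(1) + near(1) + minnow(2) = 4 (expected 5)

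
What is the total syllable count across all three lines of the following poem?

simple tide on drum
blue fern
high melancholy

Line 1: simple (2), tide (1), on (1), drum (1) → 5
Line 2: blue (1), fern (1) → 2
Line 3: high (1), melancholy (4) → 5
Total: 5 + 2 + 5 = 12

12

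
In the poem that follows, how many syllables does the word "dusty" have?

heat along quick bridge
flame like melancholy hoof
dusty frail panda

2

"dusty" has 2 syllables.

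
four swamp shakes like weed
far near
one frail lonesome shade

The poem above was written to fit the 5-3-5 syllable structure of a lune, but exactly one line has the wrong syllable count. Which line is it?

Line 1: "four swamp shakes like weed": 1+1+1+1+1 = 5 ✓
Line 2: "far near": 1+1 = 2 (expected 3)
Line 3: "one frail lonesome shade": 1+1+2+1 = 5 ✓

The second line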